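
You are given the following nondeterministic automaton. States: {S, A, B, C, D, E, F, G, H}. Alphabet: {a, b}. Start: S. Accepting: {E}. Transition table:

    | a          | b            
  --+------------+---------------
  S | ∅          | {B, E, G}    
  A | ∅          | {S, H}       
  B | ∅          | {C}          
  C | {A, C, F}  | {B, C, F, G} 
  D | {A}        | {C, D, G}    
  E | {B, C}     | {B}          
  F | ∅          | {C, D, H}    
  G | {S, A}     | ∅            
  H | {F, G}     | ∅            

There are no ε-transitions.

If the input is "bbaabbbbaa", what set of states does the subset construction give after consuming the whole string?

Start in {S}.
Read 'b': S→{B, E, G}; now {B, E, G}.
Read 'b': B→{C}, E→{B}, G→∅; now {B, C}.
Read 'a': B→∅, C→{A, C, F}; now {A, C, F}.
Read 'a': A→∅, C→{A, C, F}, F→∅; now {A, C, F}.
Read 'b': A→{S, H}, C→{B, C, F, G}, F→{C, D, H}; now {S, B, C, D, F, G, H}.
Read 'b': S→{B, E, G}, B→{C}, C→{B, C, F, G}, D→{C, D, G}, F→{C, D, H}, G→∅, H→∅; now {B, C, D, E, F, G, H}.
Read 'b': B→{C}, C→{B, C, F, G}, D→{C, D, G}, E→{B}, F→{C, D, H}, G→∅, H→∅; now {B, C, D, F, G, H}.
Read 'b': B→{C}, C→{B, C, F, G}, D→{C, D, G}, F→{C, D, H}, G→∅, H→∅; now {B, C, D, F, G, H}.
Read 'a': B→∅, C→{A, C, F}, D→{A}, F→∅, G→{S, A}, H→{F, G}; now {S, A, C, F, G}.
Read 'a': S→∅, A→∅, C→{A, C, F}, F→∅, G→{S, A}; now {S, A, C, F}.

{S, A, C, F}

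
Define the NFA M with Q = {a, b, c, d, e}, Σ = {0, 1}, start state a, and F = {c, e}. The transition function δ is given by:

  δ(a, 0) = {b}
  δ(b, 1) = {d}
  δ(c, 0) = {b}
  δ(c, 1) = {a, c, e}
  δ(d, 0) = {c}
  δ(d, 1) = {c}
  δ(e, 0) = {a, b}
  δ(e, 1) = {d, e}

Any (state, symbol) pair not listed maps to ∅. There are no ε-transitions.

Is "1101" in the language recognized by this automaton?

No

Start in {a}.
Read '1': a→∅; now ∅.
The set is empty and remains empty for the remaining 3 symbols.
The final set ∅ contains no accepting state.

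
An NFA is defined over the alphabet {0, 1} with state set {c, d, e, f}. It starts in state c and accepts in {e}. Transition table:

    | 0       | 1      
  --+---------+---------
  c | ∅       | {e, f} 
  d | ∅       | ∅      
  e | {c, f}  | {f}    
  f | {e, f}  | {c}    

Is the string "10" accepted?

Yes

Start in {c}.
Read '1': {c} → {e, f}.
Read '0': {e, f} → {c, e, f}.
The final set {c, e, f} contains the accepting state e.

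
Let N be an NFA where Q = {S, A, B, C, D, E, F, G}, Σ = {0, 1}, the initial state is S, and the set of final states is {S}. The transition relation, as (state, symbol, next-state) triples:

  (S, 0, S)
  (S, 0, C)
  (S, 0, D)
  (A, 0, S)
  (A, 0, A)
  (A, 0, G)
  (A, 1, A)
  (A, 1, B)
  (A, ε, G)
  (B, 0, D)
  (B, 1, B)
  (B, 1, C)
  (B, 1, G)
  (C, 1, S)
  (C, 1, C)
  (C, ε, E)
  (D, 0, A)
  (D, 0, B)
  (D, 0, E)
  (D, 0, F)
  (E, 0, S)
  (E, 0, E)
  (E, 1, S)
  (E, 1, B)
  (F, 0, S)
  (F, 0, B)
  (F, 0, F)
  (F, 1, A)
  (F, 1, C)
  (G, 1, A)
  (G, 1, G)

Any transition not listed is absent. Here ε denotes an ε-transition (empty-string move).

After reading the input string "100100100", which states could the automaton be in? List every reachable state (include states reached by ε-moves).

∅

Start in {S}.
Read '1': {S} → ∅.
The set is empty and remains empty for the remaining 8 symbols.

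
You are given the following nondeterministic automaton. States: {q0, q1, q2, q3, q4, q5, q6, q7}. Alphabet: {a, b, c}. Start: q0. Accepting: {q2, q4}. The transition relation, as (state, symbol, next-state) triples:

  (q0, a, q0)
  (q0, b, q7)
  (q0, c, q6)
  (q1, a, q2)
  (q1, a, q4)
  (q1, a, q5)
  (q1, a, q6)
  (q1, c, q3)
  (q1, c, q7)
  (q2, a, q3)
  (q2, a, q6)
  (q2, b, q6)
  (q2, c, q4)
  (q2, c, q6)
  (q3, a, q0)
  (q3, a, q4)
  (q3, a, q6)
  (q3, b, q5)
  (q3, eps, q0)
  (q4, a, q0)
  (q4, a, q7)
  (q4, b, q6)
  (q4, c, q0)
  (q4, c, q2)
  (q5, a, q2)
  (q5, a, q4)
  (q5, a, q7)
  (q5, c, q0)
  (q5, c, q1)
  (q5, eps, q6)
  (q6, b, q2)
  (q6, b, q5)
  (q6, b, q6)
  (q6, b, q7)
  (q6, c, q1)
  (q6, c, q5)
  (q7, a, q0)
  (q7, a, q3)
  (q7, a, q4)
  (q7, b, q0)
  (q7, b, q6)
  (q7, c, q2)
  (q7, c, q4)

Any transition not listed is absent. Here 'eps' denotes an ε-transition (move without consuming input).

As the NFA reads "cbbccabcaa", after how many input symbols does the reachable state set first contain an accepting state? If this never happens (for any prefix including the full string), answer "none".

2

Start in {q0}.
Read 'c': q0→{q6}; now {q6}.
Read 'b': q6→{q2, q5, q6, q7}; now {q2, q5, q6, q7}.
None of the earlier sets intersect F, but {q2, q5, q6, q7} does.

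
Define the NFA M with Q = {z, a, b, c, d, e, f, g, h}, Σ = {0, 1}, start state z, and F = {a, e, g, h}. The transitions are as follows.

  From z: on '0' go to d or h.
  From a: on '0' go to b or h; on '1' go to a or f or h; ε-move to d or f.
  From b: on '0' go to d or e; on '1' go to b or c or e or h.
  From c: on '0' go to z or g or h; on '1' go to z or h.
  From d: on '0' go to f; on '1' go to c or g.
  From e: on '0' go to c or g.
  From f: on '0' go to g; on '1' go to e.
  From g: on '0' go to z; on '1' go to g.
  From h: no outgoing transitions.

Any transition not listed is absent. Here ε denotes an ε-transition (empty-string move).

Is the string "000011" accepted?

Start in {z}.
Read '0': z→{d, h}; now {d, h}.
Read '0': d→{f}, h→∅; now {f}.
Read '0': f→{g}; now {g}.
Read '0': g→{z}; now {z}.
Read '1': z→∅; now ∅.
The set is empty and remains empty for the remaining 1 symbol.
The final set ∅ contains no accepting state.

No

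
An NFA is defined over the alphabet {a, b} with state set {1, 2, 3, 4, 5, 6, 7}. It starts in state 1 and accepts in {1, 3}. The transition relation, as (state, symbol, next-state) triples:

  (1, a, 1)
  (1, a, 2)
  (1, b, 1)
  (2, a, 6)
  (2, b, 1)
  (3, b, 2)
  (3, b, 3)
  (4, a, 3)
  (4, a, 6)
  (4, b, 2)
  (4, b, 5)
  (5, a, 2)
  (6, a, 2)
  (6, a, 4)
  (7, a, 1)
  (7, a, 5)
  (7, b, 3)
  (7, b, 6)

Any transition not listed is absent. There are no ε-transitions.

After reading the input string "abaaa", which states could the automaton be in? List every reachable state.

Start in {1}.
Read 'a': {1} → {1, 2}.
Read 'b': {1, 2} → {1}.
Read 'a': {1} → {1, 2}.
Read 'a': {1, 2} → {1, 2, 6}.
Read 'a': {1, 2, 6} → {1, 2, 4, 6}.

{1, 2, 4, 6}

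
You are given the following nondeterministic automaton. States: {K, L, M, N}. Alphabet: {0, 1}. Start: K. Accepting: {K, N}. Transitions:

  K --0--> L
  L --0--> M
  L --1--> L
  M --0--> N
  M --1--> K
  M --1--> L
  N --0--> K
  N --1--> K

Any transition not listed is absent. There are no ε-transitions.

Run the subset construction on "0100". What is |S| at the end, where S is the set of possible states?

Start in {K}.
Read '0': K→{L}; now {L}.
Read '1': L→{L}; now {L}.
Read '0': L→{M}; now {M}.
Read '0': M→{N}; now {N}.
That set has 1 state.

1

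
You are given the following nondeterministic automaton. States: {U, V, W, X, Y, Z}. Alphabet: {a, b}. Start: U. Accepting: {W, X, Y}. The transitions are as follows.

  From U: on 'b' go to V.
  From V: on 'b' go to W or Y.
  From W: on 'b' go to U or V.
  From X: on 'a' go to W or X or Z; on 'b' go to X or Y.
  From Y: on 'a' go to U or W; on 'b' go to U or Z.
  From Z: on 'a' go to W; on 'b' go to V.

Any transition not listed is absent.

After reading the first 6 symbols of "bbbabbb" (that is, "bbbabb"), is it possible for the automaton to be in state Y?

Start in {U}.
Read 'b': {U} → {V}.
Read 'b': {V} → {W, Y}.
Read 'b': {W, Y} → {U, V, Z}.
Read 'a': {U, V, Z} → {W}.
Read 'b': {W} → {U, V}.
Read 'b': {U, V} → {V, W, Y}.
State Y is in {V, W, Y}.

Yes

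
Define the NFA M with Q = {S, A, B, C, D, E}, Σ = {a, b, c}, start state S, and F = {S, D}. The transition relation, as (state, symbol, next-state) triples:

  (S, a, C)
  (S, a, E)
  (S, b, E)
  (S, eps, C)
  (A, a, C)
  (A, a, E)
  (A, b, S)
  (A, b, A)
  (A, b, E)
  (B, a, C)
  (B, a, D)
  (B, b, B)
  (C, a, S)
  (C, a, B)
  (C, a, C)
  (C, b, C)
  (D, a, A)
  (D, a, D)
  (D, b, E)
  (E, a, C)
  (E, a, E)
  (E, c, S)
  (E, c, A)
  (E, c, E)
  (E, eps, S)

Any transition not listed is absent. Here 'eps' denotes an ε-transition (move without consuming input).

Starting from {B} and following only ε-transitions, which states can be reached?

{B}

Begin with {B}.
No ε-moves leave this set, so the closure equals the set itself.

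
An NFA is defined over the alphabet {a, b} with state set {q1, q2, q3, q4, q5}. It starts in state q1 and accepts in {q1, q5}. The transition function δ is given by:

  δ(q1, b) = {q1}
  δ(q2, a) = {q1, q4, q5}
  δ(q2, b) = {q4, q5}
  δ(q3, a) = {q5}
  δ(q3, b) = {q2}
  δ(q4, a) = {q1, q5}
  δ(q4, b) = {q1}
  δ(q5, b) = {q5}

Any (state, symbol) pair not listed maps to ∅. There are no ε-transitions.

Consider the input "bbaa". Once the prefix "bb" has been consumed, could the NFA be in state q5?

Start in {q1}.
Read 'b': q1→{q1}; now {q1}.
Read 'b': q1→{q1}; now {q1}.
State q5 is not in {q1}.

No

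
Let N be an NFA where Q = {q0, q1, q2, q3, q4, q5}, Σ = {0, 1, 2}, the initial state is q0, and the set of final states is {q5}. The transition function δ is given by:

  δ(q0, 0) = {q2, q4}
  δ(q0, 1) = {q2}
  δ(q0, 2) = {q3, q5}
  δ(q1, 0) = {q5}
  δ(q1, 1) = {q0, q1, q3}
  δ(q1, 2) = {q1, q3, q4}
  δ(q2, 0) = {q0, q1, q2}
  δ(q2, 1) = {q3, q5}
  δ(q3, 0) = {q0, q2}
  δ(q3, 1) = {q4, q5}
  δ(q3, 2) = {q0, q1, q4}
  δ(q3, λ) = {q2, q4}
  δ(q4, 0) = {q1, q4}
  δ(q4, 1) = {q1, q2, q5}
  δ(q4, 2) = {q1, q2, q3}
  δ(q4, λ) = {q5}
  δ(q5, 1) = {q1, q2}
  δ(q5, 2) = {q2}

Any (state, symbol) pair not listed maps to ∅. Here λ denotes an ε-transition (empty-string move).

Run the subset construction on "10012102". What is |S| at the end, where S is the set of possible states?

5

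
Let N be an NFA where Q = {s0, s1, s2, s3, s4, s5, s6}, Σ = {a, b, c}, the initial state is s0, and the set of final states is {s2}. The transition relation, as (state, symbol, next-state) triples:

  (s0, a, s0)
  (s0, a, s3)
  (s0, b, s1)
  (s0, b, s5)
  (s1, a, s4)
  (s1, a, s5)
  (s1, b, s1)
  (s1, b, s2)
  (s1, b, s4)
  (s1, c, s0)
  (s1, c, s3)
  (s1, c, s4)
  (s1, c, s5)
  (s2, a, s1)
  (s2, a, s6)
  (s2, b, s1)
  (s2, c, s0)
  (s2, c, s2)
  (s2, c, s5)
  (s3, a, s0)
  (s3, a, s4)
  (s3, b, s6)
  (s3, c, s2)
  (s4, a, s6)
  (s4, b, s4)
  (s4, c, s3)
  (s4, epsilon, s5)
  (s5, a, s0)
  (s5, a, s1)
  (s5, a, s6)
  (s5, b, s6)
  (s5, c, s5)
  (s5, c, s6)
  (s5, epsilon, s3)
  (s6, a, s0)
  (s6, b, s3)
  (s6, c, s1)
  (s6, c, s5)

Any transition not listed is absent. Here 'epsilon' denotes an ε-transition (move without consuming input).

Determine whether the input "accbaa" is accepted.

No

Start in {s0}.
Read 'a': s0→{s0, s3}; now {s0, s3}.
Read 'c': s0→∅, s3→{s2}; now {s2}.
Read 'c': s2→{s0, s2, s5}; union {s0, s2, s5}; ε-closure = {s0, s2, s3, s5}.
Read 'b': s0→{s1, s5}, s2→{s1}, s3→{s6}, s5→{s6}; union {s1, s5, s6}; ε-closure = {s1, s3, s5, s6}.
Read 'a': s1→{s4, s5}, s3→{s0, s4}, s5→{s0, s1, s6}, s6→{s0}; union {s0, s1, s4, s5, s6}; ε-closure = {s0, s1, s3, s4, s5, s6}.
Read 'a': s0→{s0, s3}, s1→{s4, s5}, s3→{s0, s4}, s4→{s6}, s5→{s0, s1, s6}, s6→{s0}; now {s0, s1, s3, s4, s5, s6}.
The final set {s0, s1, s3, s4, s5, s6} contains no accepting state.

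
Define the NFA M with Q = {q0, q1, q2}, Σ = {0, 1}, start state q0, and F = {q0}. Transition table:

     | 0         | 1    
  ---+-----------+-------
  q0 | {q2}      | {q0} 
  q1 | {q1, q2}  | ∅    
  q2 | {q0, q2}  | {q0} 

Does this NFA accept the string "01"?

Yes

Start in {q0}.
Read '0': q0→{q2}; now {q2}.
Read '1': q2→{q0}; now {q0}.
The final set {q0} contains the accepting state q0.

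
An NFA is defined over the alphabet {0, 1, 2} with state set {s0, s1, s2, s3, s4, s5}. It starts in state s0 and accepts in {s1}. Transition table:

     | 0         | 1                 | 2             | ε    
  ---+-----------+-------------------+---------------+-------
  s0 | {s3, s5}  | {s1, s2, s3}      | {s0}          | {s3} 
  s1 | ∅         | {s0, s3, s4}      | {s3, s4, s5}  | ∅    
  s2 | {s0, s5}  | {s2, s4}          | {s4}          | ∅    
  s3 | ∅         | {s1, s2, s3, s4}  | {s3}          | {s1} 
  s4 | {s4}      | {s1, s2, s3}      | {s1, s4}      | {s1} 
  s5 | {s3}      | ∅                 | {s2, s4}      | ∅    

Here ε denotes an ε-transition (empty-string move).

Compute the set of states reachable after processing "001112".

{s0, s1, s3, s4, s5}

Start: ε-closure({s0}) = {s0, s1, s3}.
Read '0': {s0, s1, s3} → {s1, s3, s5}.
Read '0': {s1, s3, s5} → {s1, s3}.
Read '1': {s1, s3} → {s0, s1, s2, s3, s4}.
Read '1': {s0, s1, s2, s3, s4} → {s0, s1, s2, s3, s4}.
Read '1': {s0, s1, s2, s3, s4} → {s0, s1, s2, s3, s4}.
Read '2': {s0, s1, s2, s3, s4} → {s0, s1, s3, s4, s5}.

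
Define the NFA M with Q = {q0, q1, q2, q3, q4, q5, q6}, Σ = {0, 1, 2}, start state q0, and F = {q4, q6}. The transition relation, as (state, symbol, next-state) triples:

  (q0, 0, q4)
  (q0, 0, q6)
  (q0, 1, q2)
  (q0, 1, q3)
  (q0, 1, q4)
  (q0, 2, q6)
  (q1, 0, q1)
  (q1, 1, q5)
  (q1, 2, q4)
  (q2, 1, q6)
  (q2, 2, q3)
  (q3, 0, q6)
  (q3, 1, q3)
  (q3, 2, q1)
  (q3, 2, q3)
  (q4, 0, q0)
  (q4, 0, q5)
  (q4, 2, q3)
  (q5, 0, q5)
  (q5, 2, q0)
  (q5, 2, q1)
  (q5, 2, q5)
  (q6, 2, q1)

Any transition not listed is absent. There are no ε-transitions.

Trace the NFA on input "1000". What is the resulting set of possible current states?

Start in {q0}.
Read '1': q0→{q2, q3, q4}; now {q2, q3, q4}.
Read '0': q2→∅, q3→{q6}, q4→{q0, q5}; now {q0, q5, q6}.
Read '0': q0→{q4, q6}, q5→{q5}, q6→∅; now {q4, q5, q6}.
Read '0': q4→{q0, q5}, q5→{q5}, q6→∅; now {q0, q5}.

{q0, q5}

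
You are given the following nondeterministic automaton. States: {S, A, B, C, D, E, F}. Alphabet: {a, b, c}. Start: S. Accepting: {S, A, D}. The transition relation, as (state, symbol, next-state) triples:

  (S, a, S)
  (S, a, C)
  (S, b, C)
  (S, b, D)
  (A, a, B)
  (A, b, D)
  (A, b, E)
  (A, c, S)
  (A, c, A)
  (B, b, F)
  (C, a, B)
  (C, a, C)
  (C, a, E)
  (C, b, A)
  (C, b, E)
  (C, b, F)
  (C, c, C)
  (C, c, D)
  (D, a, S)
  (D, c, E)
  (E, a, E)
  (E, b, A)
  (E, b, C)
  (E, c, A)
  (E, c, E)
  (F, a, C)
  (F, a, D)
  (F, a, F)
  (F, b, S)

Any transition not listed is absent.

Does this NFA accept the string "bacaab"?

Yes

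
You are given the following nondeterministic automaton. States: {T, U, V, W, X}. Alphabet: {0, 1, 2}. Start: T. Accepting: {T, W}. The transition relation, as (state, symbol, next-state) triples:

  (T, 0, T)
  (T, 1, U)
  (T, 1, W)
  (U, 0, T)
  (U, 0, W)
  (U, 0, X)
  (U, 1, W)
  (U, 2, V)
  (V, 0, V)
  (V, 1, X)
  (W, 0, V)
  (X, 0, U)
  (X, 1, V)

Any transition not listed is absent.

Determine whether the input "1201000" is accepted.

Yes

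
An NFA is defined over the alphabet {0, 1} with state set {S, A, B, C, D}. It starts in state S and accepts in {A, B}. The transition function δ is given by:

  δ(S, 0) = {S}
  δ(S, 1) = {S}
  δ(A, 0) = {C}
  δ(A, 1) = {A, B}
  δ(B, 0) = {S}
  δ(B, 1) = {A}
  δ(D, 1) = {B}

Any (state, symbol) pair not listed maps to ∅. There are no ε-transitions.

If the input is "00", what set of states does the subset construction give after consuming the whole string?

{S}

Start in {S}.
Read '0': S→{S}; now {S}.
Read '0': S→{S}; now {S}.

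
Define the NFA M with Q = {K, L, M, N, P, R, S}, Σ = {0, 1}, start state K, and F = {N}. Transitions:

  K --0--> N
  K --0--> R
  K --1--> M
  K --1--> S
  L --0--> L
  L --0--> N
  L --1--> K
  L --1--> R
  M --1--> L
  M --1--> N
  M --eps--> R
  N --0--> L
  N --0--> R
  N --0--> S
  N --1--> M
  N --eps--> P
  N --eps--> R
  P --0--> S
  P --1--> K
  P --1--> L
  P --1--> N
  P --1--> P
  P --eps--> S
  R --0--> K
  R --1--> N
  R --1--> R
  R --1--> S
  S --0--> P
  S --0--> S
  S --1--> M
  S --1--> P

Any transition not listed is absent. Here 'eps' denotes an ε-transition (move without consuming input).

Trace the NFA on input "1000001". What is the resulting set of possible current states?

Start in {K}.
Read '1': {K} → {M, R, S}.
Read '0': {M, R, S} → {K, P, S}.
Read '0': {K, P, S} → {N, P, R, S}.
Read '0': {N, P, R, S} → {K, L, P, R, S}.
Read '0': {K, L, P, R, S} → {K, L, N, P, R, S}.
Read '0': {K, L, N, P, R, S} → {K, L, N, P, R, S}.
Read '1': {K, L, N, P, R, S} → {K, L, M, N, P, R, S}.

{K, L, M, N, P, R, S}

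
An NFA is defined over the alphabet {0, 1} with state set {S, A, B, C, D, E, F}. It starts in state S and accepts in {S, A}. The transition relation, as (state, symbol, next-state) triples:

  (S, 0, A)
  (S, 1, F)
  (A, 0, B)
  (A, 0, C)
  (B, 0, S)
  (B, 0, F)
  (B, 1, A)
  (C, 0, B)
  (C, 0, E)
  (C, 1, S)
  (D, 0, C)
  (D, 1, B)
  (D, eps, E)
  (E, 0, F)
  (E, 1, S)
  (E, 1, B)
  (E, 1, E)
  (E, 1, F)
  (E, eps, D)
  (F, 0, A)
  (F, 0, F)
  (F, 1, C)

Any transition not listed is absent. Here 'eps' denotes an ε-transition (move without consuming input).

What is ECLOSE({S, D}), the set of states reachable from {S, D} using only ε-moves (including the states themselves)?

{S, D, E}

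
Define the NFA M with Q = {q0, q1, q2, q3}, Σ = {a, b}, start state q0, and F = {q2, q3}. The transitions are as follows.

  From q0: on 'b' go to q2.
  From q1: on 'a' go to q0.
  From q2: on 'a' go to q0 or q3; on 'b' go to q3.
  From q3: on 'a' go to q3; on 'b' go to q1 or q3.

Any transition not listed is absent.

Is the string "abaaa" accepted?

No

Start in {q0}.
Read 'a': {q0} → ∅.
The set is empty and remains empty for the remaining 4 symbols.
The final set ∅ contains no accepting state.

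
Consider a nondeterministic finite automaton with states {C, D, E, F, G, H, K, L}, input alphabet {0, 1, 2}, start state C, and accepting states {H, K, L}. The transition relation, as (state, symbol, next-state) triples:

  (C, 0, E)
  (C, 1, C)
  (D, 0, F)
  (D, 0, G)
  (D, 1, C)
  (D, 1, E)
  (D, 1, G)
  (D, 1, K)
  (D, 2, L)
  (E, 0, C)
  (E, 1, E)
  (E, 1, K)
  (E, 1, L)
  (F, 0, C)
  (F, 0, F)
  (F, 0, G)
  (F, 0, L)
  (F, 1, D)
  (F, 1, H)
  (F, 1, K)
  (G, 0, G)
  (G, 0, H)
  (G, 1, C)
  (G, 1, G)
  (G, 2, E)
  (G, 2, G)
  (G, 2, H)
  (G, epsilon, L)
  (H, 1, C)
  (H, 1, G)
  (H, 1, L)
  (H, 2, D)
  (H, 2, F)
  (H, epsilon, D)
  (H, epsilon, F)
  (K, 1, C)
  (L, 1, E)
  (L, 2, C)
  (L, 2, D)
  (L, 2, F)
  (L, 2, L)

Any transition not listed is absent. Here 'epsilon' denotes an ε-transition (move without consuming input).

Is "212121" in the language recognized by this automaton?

No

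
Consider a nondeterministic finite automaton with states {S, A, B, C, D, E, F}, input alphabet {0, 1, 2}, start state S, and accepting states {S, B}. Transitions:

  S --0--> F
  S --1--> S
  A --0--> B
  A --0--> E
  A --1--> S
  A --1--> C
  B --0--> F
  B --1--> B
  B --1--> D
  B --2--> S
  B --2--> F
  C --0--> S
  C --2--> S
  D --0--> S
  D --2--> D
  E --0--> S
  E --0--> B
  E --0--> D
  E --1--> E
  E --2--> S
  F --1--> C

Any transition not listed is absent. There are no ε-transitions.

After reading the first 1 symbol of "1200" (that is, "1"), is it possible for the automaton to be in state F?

Start in {S}.
Read '1': S→{S}; now {S}.
State F is not in {S}.

No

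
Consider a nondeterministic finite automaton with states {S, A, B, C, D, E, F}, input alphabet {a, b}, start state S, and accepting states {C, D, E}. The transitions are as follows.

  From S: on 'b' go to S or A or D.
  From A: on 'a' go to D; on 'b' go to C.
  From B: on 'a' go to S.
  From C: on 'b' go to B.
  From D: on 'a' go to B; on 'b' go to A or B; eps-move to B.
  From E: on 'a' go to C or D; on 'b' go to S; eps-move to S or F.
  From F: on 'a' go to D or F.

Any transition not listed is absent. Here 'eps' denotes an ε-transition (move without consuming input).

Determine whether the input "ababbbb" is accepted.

Start in {S}.
Read 'a': {S} → ∅.
The set is empty and remains empty for the remaining 6 symbols.
The final set ∅ contains no accepting state.

No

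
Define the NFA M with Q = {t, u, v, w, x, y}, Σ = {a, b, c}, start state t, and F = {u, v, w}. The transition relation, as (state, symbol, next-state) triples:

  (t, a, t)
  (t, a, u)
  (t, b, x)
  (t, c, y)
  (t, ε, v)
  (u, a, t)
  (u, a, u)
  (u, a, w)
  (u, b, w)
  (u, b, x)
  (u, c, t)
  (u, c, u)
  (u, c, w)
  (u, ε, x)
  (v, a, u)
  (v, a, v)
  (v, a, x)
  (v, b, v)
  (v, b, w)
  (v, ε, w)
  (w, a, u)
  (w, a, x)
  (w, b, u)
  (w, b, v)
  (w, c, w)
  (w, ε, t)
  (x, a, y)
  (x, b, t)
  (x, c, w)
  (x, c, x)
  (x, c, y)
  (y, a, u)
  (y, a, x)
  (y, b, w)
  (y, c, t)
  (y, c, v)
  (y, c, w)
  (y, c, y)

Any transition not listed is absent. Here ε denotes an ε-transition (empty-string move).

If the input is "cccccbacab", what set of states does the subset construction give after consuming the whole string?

{t, u, v, w, x}

Start: ε-closure({t}) = {t, v, w}.
Read 'c': {t, v, w} → {t, v, w, y}.
Read 'c': {t, v, w, y} → {t, v, w, y}.
Read 'c': {t, v, w, y} → {t, v, w, y}.
Read 'c': {t, v, w, y} → {t, v, w, y}.
Read 'c': {t, v, w, y} → {t, v, w, y}.
Read 'b': {t, v, w, y} → {t, u, v, w, x}.
Read 'a': {t, u, v, w, x} → {t, u, v, w, x, y}.
Read 'c': {t, u, v, w, x, y} → {t, u, v, w, x, y}.
Read 'a': {t, u, v, w, x, y} → {t, u, v, w, x, y}.
Read 'b': {t, u, v, w, x, y} → {t, u, v, w, x}.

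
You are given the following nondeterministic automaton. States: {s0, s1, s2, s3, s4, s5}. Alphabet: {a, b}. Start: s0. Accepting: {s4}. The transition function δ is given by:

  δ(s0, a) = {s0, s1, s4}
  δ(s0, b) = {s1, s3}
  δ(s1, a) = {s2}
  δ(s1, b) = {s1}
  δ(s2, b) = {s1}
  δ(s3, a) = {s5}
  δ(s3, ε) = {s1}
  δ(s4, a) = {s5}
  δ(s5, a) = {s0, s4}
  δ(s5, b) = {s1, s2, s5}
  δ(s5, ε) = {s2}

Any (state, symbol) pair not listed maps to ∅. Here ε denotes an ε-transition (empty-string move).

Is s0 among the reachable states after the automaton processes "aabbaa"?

Yes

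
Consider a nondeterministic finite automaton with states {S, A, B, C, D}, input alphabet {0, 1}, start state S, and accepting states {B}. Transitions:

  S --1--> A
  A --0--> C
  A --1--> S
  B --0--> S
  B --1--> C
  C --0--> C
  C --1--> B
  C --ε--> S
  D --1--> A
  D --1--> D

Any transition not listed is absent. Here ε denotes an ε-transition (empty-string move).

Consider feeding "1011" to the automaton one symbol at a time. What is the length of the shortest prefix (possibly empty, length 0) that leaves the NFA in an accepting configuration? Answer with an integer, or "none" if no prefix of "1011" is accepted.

3

Start in {S}.
Read '1': {S} → {A}.
Read '0': {A} → {S, C}.
Read '1': {S, C} → {A, B}.
None of the earlier sets intersect F, but {A, B} does.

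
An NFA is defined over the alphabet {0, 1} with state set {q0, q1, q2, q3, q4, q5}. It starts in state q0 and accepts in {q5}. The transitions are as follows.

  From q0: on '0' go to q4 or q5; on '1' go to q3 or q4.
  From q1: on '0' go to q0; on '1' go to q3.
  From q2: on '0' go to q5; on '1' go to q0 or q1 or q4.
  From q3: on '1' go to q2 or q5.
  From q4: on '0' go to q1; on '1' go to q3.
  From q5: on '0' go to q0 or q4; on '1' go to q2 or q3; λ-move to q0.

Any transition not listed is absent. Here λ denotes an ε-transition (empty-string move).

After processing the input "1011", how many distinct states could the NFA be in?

3

Start in {q0}.
Read '1': {q0} → {q3, q4}.
Read '0': {q3, q4} → {q1}.
Read '1': {q1} → {q3}.
Read '1': {q3} → {q0, q2, q5}.
That set has 3 states.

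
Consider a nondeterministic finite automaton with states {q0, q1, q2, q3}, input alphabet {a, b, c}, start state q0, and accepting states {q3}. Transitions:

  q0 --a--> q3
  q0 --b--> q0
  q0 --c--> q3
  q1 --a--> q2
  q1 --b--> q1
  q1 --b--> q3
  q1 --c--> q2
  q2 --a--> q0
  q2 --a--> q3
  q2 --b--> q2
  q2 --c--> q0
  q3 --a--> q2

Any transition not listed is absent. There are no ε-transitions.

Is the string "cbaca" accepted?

Start in {q0}.
Read 'c': {q0} → {q3}.
Read 'b': {q3} → ∅.
The set is empty and remains empty for the remaining 3 symbols.
The final set ∅ contains no accepting state.

No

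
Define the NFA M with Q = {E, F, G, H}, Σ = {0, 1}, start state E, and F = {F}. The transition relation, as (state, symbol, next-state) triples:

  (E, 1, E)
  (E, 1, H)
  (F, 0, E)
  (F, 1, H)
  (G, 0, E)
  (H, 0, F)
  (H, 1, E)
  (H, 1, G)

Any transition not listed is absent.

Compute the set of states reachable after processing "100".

Start in {E}.
Read '1': E→{E, H}; now {E, H}.
Read '0': E→∅, H→{F}; now {F}.
Read '0': F→{E}; now {E}.

{E}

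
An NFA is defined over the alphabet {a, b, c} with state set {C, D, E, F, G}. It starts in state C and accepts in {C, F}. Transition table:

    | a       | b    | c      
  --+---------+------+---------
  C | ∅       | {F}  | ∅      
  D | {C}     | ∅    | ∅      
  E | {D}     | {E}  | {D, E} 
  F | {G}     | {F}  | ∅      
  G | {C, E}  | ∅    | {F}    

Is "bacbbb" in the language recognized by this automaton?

Start in {C}.
Read 'b': C→{F}; now {F}.
Read 'a': F→{G}; now {G}.
Read 'c': G→{F}; now {F}.
Read 'b': F→{F}; now {F}.
Read 'b': F→{F}; now {F}.
Read 'b': F→{F}; now {F}.
The final set {F} contains the accepting state F.

Yes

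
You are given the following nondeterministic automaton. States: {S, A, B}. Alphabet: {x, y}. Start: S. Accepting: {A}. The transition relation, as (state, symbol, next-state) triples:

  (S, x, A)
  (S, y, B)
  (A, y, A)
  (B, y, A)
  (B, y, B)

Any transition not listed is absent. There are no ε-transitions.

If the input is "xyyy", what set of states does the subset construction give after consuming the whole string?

{A}

Start in {S}.
Read 'x': S→{A}; now {A}.
Read 'y': A→{A}; now {A}.
Read 'y': A→{A}; now {A}.
Read 'y': A→{A}; now {A}.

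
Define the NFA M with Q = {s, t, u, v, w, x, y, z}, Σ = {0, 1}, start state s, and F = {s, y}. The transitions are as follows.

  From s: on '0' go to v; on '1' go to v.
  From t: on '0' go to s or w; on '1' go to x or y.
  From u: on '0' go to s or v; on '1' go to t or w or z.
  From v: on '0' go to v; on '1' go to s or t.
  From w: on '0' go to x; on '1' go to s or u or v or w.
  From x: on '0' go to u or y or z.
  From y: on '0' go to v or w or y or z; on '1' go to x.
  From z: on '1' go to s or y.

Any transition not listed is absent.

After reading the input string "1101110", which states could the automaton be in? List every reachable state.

Start in {s}.
Read '1': {s} → {v}.
Read '1': {v} → {s, t}.
Read '0': {s, t} → {s, v, w}.
Read '1': {s, v, w} → {s, t, u, v, w}.
Read '1': {s, t, u, v, w} → {s, t, u, v, w, x, y, z}.
Read '1': {s, t, u, v, w, x, y, z} → {s, t, u, v, w, x, y, z}.
Read '0': {s, t, u, v, w, x, y, z} → {s, u, v, w, x, y, z}.

{s, u, v, w, x, y, z}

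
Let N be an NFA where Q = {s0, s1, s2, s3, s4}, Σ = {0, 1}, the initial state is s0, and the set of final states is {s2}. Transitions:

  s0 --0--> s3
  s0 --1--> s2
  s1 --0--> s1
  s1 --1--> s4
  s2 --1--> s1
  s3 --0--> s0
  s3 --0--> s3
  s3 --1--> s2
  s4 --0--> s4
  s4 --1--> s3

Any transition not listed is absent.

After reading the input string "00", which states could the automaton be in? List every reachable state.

Start in {s0}.
Read '0': {s0} → {s3}.
Read '0': {s3} → {s0, s3}.

{s0, s3}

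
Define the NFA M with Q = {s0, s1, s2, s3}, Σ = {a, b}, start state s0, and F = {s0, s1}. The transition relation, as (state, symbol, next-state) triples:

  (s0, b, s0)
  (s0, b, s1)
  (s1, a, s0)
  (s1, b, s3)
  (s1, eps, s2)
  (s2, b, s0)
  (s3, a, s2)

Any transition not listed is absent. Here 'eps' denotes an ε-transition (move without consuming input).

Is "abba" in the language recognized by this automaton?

No

Start in {s0}.
Read 'a': s0→∅; now ∅.
The set is empty and remains empty for the remaining 3 symbols.
The final set ∅ contains no accepting state.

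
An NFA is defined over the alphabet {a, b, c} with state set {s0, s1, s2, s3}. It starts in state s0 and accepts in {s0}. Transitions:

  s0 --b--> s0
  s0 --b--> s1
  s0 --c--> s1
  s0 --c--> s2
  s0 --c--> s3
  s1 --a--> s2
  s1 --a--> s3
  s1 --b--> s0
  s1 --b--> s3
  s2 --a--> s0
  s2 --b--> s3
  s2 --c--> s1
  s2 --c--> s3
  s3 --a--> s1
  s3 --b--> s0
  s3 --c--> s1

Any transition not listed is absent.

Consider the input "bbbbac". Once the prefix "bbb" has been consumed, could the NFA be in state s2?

No

Start in {s0}.
Read 'b': {s0} → {s0, s1}.
Read 'b': {s0, s1} → {s0, s1, s3}.
Read 'b': {s0, s1, s3} → {s0, s1, s3}.
State s2 is not in {s0, s1, s3}.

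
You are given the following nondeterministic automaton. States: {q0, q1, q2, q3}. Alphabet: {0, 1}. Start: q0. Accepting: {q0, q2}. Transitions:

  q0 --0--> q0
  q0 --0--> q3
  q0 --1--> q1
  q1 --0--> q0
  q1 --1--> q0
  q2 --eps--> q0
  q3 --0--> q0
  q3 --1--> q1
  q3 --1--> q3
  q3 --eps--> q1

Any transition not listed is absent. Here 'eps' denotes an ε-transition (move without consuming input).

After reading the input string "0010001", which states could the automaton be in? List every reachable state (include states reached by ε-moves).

{q0, q1, q3}

Start in {q0}.
Read '0': q0→{q0, q3}; union {q0, q3}; ε-closure = {q0, q1, q3}.
Read '0': q0→{q0, q3}, q1→{q0}, q3→{q0}; union {q0, q3}; ε-closure = {q0, q1, q3}.
Read '1': q0→{q1}, q1→{q0}, q3→{q1, q3}; now {q0, q1, q3}.
Read '0': q0→{q0, q3}, q1→{q0}, q3→{q0}; union {q0, q3}; ε-closure = {q0, q1, q3}.
Read '0': q0→{q0, q3}, q1→{q0}, q3→{q0}; union {q0, q3}; ε-closure = {q0, q1, q3}.
Read '0': q0→{q0, q3}, q1→{q0}, q3→{q0}; union {q0, q3}; ε-closure = {q0, q1, q3}.
Read '1': q0→{q1}, q1→{q0}, q3→{q1, q3}; now {q0, q1, q3}.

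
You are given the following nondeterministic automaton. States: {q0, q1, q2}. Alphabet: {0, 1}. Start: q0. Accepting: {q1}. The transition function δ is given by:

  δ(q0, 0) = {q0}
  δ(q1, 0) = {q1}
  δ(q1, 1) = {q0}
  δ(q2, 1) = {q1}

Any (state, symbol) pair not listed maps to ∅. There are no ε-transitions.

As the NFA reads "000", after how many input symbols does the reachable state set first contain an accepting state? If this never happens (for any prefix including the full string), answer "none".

Start in {q0}.
Read '0': q0→{q0}; now {q0}.
Read '0': q0→{q0}; now {q0}.
Read '0': q0→{q0}; now {q0}.
No reachable set along the way intersects F.

none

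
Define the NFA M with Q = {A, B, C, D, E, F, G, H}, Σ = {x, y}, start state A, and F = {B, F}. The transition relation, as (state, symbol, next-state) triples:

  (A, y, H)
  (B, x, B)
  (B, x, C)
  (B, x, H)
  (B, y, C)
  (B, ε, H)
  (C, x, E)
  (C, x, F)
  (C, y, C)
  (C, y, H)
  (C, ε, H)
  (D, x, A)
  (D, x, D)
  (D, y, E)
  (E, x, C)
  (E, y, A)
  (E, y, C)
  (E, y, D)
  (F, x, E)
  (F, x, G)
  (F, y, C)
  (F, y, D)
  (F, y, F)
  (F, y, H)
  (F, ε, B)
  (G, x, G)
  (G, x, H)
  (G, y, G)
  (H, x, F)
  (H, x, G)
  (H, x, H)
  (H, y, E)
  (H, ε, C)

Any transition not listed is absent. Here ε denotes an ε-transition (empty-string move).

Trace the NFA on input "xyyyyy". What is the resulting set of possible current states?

Start in {A}.
Read 'x': A→∅; now ∅.
The set is empty and remains empty for the remaining 5 symbols.

∅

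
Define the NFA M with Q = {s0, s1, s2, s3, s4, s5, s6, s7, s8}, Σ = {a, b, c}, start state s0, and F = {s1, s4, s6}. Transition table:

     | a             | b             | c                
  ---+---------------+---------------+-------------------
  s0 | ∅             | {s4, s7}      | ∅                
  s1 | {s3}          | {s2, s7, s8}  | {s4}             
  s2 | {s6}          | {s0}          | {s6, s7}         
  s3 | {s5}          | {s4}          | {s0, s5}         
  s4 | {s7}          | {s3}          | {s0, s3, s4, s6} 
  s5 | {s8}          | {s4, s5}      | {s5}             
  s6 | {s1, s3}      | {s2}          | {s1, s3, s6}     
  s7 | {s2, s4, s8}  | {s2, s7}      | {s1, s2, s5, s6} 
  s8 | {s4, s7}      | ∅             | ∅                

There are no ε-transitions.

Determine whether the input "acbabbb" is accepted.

No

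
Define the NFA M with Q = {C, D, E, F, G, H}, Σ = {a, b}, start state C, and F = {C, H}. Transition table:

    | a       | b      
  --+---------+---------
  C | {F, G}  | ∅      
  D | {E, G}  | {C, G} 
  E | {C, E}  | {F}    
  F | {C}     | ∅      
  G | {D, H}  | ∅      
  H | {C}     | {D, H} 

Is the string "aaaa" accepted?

Yes

Start in {C}.
Read 'a': C→{F, G}; now {F, G}.
Read 'a': F→{C}, G→{D, H}; now {C, D, H}.
Read 'a': C→{F, G}, D→{E, G}, H→{C}; now {C, E, F, G}.
Read 'a': C→{F, G}, E→{C, E}, F→{C}, G→{D, H}; now {C, D, E, F, G, H}.
The final set {C, D, E, F, G, H} contains the accepting states C, H.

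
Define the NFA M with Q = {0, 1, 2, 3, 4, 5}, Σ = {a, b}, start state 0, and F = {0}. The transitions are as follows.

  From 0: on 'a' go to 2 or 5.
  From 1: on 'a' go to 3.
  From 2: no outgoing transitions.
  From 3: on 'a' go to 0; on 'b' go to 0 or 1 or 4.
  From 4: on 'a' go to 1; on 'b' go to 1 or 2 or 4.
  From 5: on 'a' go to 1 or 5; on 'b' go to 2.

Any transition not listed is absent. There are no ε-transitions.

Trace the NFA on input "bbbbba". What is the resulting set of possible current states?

∅

Start in {0}.
Read 'b': {0} → ∅.
The set is empty and remains empty for the remaining 5 symbols.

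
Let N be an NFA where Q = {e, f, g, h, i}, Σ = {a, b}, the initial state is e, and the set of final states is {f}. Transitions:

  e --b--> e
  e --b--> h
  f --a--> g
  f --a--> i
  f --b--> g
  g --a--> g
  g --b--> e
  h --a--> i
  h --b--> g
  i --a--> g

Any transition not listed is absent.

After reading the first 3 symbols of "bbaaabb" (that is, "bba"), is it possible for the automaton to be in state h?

Start in {e}.
Read 'b': e→{e, h}; now {e, h}.
Read 'b': e→{e, h}, h→{g}; now {e, g, h}.
Read 'a': e→∅, g→{g}, h→{i}; now {g, i}.
State h is not in {g, i}.

No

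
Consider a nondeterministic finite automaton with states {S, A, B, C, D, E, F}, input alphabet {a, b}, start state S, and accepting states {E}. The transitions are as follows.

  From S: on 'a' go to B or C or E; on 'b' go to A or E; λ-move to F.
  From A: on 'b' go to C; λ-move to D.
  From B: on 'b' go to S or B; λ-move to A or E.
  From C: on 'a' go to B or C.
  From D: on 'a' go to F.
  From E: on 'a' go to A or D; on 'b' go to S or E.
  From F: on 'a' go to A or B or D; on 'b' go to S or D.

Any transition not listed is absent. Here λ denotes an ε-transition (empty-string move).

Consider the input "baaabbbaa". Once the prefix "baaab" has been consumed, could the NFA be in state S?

Yes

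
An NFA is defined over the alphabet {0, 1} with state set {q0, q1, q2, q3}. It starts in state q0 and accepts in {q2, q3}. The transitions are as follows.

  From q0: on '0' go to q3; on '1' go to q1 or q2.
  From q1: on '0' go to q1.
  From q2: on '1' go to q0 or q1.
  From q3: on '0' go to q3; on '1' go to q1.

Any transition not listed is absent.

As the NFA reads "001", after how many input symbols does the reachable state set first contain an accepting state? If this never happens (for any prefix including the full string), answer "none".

1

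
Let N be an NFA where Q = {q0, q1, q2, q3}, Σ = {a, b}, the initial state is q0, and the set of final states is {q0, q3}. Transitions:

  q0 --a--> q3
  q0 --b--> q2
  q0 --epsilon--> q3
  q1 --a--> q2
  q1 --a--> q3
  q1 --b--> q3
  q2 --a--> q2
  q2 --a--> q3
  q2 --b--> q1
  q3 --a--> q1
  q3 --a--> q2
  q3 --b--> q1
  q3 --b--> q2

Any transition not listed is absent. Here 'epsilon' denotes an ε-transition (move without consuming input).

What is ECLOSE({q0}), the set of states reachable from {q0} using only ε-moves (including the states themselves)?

{q0, q3}

Begin with {q0}.
ε-move q0 → q3; add q3.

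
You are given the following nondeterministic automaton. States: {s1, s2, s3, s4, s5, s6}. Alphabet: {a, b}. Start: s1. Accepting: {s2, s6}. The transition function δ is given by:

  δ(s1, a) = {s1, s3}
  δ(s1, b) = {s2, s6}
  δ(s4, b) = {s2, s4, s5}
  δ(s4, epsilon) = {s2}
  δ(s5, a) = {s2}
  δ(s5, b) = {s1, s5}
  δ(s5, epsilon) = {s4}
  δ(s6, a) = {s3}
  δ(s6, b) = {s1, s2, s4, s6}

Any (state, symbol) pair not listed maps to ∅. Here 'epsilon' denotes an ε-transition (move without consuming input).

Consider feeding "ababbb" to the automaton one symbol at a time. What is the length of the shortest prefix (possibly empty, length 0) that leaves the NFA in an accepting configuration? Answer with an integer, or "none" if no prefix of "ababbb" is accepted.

Start in {s1}.
Read 'a': {s1} → {s1, s3}.
Read 'b': {s1, s3} → {s2, s6}.
None of the earlier sets intersect F, but {s2, s6} does.

2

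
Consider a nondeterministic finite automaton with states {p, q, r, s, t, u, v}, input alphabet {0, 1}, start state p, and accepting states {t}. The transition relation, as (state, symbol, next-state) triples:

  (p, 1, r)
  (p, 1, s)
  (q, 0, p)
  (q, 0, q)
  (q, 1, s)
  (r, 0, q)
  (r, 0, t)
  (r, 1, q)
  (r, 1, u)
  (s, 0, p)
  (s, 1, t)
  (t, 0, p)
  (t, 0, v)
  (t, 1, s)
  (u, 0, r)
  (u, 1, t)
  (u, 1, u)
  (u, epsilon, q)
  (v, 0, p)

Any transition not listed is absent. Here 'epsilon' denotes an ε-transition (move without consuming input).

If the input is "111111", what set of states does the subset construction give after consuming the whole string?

Start in {p}.
Read '1': p→{r, s}; now {r, s}.
Read '1': r→{q, u}, s→{t}; now {q, t, u}.
Read '1': q→{s}, t→{s}, u→{t, u}; union {s, t, u}; ε-closure = {q, s, t, u}.
Read '1': q→{s}, s→{t}, t→{s}, u→{t, u}; union {s, t, u}; ε-closure = {q, s, t, u}.
Read '1': q→{s}, s→{t}, t→{s}, u→{t, u}; union {s, t, u}; ε-closure = {q, s, t, u}.
Read '1': q→{s}, s→{t}, t→{s}, u→{t, u}; union {s, t, u}; ε-closure = {q, s, t, u}.

{q, s, t, u}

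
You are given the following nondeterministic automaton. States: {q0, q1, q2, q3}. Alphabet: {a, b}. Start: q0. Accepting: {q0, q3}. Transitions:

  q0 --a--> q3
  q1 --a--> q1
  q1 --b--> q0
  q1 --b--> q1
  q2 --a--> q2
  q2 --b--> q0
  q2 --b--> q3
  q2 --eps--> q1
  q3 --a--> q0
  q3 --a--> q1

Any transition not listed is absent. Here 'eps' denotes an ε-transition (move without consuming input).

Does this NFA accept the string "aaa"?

Start in {q0}.
Read 'a': {q0} → {q3}.
Read 'a': {q3} → {q0, q1}.
Read 'a': {q0, q1} → {q1, q3}.
The final set {q1, q3} contains the accepting state q3.

Yes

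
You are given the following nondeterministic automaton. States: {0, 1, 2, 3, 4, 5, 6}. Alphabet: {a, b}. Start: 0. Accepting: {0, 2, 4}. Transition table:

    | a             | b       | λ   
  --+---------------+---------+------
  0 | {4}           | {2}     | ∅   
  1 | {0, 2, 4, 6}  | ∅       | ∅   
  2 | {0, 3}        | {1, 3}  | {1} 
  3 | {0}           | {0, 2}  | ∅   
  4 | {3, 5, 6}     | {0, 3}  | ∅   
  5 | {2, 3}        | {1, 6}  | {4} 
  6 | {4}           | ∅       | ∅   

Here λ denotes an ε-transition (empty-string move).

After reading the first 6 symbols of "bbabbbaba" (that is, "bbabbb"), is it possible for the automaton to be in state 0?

Start in {0}.
Read 'b': {0} → {1, 2}.
Read 'b': {1, 2} → {1, 3}.
Read 'a': {1, 3} → {0, 1, 2, 4, 6}.
Read 'b': {0, 1, 2, 4, 6} → {0, 1, 2, 3}.
Read 'b': {0, 1, 2, 3} → {0, 1, 2, 3}.
Read 'b': {0, 1, 2, 3} → {0, 1, 2, 3}.
State 0 is in {0, 1, 2, 3}.

Yes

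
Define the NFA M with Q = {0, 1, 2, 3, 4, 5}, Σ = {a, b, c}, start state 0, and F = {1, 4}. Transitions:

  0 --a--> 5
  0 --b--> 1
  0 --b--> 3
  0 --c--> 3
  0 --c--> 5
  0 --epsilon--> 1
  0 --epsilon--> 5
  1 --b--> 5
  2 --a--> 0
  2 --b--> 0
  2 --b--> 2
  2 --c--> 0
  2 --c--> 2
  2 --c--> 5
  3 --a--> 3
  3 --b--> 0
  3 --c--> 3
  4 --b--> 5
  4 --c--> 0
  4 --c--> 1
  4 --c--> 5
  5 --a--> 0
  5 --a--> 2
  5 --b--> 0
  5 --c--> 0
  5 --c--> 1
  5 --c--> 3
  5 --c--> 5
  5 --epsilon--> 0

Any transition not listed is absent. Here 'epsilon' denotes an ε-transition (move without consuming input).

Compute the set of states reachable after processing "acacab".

Start: ε-closure({0}) = {0, 1, 5}.
Read 'a': {0, 1, 5} → {0, 1, 2, 5}.
Read 'c': {0, 1, 2, 5} → {0, 1, 2, 3, 5}.
Read 'a': {0, 1, 2, 3, 5} → {0, 1, 2, 3, 5}.
Read 'c': {0, 1, 2, 3, 5} → {0, 1, 2, 3, 5}.
Read 'a': {0, 1, 2, 3, 5} → {0, 1, 2, 3, 5}.
Read 'b': {0, 1, 2, 3, 5} → {0, 1, 2, 3, 5}.

{0, 1, 2, 3, 5}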